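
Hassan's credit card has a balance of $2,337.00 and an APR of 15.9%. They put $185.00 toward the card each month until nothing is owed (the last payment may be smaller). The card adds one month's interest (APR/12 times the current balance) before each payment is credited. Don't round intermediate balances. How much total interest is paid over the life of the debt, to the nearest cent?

Monthly rate r = 15.9%/12 = 1.325% = 0.01325.
Payoff takes n = ⌈−ln(1 − rB₀/P)/ln(1+r)⌉ = ⌈13.916⌉ = 14 payments; the last is $169.57.
Total paid = 13·$185.00 + $169.57 = $2,574.57.
Total interest = total paid − principal = $2,574.57 − $2,337.00 = $237.57.

$237.57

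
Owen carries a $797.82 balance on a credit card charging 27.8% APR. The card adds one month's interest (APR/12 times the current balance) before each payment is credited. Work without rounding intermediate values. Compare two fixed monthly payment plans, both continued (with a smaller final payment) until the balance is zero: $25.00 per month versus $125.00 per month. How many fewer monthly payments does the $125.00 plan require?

52 fewer payments

Monthly rate r = 27.8%/12 = 2.31667% = 0.0231667.
At $25.00/mo: n = ⌈−ln(1 − rB₀/P)/ln(1+r)⌉ = 59 payments (last $17.63); total interest = total paid − $797.82 = $669.81.
At $125.00/mo: 7 payments (last $123.33); total interest $75.51.
Payments saved = 59 − 7 = 52.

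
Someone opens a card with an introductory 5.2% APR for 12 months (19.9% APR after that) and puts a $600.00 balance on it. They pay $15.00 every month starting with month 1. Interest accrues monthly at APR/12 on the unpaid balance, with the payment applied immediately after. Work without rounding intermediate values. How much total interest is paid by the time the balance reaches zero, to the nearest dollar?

$203

Promo months 1–12 at r₀ = 5.2%/12 = 0.00433333; months 13+ at r₁ = 19.9%/12 = 0.0165833.
After month 12: iterate B ← B·(1+r₀) − $15.00 for 12 months → $447.60.
Then at r₁ with $15.00/mo: n₂ = −ln(1 − r₁·B/P)/ln(1+r₁) ≈ 41.52 → 42 more payments.
Total paid = 53·$15.00 + $7.83 = $802.83; interest = $802.83 − $600.00 = $202.83.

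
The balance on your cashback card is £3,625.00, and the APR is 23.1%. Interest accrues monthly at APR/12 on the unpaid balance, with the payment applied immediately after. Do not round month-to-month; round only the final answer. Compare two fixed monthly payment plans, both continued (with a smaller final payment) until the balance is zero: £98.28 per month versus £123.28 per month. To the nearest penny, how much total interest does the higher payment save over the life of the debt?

£983.37

Monthly rate r = 23.1%/12 = 1.925% = 0.01925.
At £98.28/mo: n = ⌈−ln(1 − rB₀/P)/ln(1+r)⌉ = 65 payments (last £91.13); total interest = total paid − £3,625.00 = £2,756.05.
At £123.28/mo: 44 payments (last £96.64); total interest £1,772.68.
Interest saved = £2,756.05 − £1,772.68 = £983.37.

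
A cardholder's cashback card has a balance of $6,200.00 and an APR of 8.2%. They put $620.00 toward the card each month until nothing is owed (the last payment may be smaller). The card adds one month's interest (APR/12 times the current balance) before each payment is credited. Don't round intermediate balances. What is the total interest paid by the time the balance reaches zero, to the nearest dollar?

$244

Monthly rate r = 8.2%/12 = 0.683333% = 0.00683333.
Payoff takes n = ⌈−ln(1 − rB₀/P)/ln(1+r)⌉ = ⌈10.393⌉ = 11 payments; the last is $244.43.
Total paid = 10·$620.00 + $244.43 = $6,444.43.
Total interest = total paid − principal = $6,444.43 − $6,200.00 = $244.43.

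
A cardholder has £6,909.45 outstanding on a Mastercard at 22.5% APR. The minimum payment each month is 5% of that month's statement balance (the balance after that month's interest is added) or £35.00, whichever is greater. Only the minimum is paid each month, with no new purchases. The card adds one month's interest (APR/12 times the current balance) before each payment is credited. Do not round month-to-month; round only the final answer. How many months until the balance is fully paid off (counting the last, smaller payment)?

Monthly rate r = 22.5%/12 = 1.875% = 0.01875.
While 5% of the post-interest balance exceeds £35.00, each month B ← (B·(1+r))·(1 − 0.05), i.e. B shrinks by the factor (1+r)·0.95 = 0.96781.
This holds for months 1–71. Entering month 72 the balance is £677.05; 5% of the post-interest balance is now below £35.00, so the flat £35.00 minimum applies from here.
From month 72 a fixed £35.00 at rate r clears £677.05 in 25 more payments. Total: 71 + 25 = 96 months.

96 months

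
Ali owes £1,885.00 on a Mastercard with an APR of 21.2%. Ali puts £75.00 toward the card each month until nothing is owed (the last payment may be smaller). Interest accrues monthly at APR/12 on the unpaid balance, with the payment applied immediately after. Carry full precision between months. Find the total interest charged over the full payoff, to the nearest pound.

£629

Monthly rate r = 21.2%/12 = 1.76667% = 0.0176667.
Payoff takes n = ⌈−ln(1 − rB₀/P)/ln(1+r)⌉ = ⌈33.521⌉ = 34 payments; the last is £39.21.
Total paid = 33·£75.00 + £39.21 = £2,514.21.
Total interest = total paid − principal = £2,514.21 − £1,885.00 = £629.21.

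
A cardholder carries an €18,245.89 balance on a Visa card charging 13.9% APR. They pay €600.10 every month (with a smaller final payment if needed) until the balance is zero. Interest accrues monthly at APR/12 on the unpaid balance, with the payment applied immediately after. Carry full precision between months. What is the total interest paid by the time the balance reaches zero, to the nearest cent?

€4,377.22

Monthly rate r = 13.9%/12 = 1.15833% = 0.0115833.
Payoff takes n = ⌈−ln(1 − rB₀/P)/ln(1+r)⌉ = ⌈37.698⌉ = 38 payments; the last is €419.41.
Total paid = 37·€600.10 + €419.41 = €22,623.11.
Total interest = total paid − principal = €22,623.11 − €18,245.89 = €4,377.22.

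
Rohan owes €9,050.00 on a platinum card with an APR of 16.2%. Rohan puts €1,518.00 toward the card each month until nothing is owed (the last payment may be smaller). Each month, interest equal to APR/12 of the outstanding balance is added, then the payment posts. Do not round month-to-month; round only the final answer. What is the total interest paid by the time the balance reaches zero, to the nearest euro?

€450

Monthly rate r = 16.2%/12 = 1.35% = 0.0135.
Payoff takes n = ⌈−ln(1 − rB₀/P)/ln(1+r)⌉ = ⌈6.257⌉ = 7 payments; the last is €392.48.
Total paid = 6·€1,518.00 + €392.48 = €9,500.48.
Total interest = total paid − principal = €9,500.48 − €9,050.00 = €450.48.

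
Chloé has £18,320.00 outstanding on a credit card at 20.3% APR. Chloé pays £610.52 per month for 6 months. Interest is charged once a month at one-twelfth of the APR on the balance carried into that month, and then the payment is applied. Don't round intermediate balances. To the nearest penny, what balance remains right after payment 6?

£16,438.34

Monthly rate r = 20.3%/12 = 1.69167% = 0.0169167.
Each month: B ← B·(1+r) − £610.52.
Month 1: interest £309.91; balance after payment £18,019.39.
Month 2: interest £304.83; balance after payment £17,713.70.
Month 3: interest £299.66; balance after payment £17,402.84.
Month 4: interest £294.40; balance after payment £17,086.72.
Month 5: interest £289.05; balance after payment £16,765.25.
Month 6: interest £283.61; balance after payment £16,438.34.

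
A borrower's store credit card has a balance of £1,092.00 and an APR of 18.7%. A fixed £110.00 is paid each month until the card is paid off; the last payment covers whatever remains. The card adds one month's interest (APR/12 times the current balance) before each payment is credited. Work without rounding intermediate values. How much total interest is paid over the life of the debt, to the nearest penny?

£103.65

Monthly rate r = 18.7%/12 = 1.55833% = 0.0155833.
Payoff takes n = ⌈−ln(1 − rB₀/P)/ln(1+r)⌉ = ⌈10.869⌉ = 11 payments; the last is £95.65.
Total paid = 10·£110.00 + £95.65 = £1,195.65.
Total interest = total paid − principal = £1,195.65 − £1,092.00 = £103.65.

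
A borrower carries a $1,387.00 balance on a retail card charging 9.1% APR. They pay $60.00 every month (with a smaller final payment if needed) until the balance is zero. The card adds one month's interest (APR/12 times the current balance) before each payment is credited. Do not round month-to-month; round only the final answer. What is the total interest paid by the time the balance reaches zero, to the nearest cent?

$143.79

Monthly rate r = 9.1%/12 = 0.758333% = 0.00758333.
Payoff takes n = ⌈−ln(1 − rB₀/P)/ln(1+r)⌉ = ⌈25.512⌉ = 26 payments; the last is $30.79.
Total paid = 25·$60.00 + $30.79 = $1,530.79.
Total interest = total paid − principal = $1,530.79 − $1,387.00 = $143.79.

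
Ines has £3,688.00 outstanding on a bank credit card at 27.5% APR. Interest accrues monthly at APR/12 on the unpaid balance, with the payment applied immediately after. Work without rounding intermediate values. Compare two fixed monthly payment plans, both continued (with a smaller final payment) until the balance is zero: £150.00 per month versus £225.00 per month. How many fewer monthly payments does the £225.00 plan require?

16 fewer payments

Monthly rate r = 27.5%/12 = 2.29167% = 0.0229167.
At £150.00/mo: n = ⌈−ln(1 − rB₀/P)/ln(1+r)⌉ = 37 payments (last £87.47); total interest = total paid − £3,688.00 = £1,799.47.
At £225.00/mo: 21 payments (last £177.69); total interest £989.69.
Payments saved = 37 − 21 = 16.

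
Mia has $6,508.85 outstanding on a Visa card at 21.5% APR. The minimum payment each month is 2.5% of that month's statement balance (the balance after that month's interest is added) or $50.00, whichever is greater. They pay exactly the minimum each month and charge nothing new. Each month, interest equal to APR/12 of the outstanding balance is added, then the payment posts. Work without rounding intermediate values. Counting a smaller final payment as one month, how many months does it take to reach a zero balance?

Monthly rate r = 21.5%/12 = 1.79167% = 0.0179167.
While 2.5% of the post-interest balance exceeds $50.00, each month B ← (B·(1+r))·(1 − 0.025), i.e. B shrinks by the factor (1+r)·0.975 = 0.99247.
This holds for months 1–159. Entering month 160 the balance is $1,956.51; 2.5% of the post-interest balance is now below $50.00, so the flat $50.00 minimum applies from here.
From month 160 a fixed $50.00 at rate r clears $1,956.51 in 69 more payments. Total: 159 + 69 = 228 months.

228 months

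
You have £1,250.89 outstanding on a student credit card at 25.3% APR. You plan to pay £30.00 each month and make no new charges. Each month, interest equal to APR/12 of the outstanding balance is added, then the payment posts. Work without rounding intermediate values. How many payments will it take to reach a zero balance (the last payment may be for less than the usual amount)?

102 payments

Monthly rate r = 25.3%/12 = 2.10833% = 0.0210833.
Recurrence: B ← B·(1+r) − £30.00.
Month 1: interest £26.37; balance after payment £1,247.26.
Month 2: interest £26.30; balance after payment £1,243.56.
Closed form: n = −ln(1 − rB₀/P)/ln(1+r) = −ln(0.1209)/ln(1.02108) ≈ 101.263, so the balance reaches zero during payment 102.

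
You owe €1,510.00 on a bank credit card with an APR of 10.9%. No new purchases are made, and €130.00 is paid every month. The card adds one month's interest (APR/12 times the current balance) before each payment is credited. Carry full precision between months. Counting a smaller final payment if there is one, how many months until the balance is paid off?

Monthly rate r = 10.9%/12 = 0.908333% = 0.00908333.
Recurrence: B ← B·(1+r) − €130.00.
Month 1: interest €13.72; balance after payment €1,393.72.
Month 2: interest €12.66; balance after payment €1,276.38.
Closed form: n = −ln(1 − rB₀/P)/ln(1+r) = −ln(0.89449)/ln(1.00908) ≈ 12.331, so the balance reaches zero during payment 13.

13 payments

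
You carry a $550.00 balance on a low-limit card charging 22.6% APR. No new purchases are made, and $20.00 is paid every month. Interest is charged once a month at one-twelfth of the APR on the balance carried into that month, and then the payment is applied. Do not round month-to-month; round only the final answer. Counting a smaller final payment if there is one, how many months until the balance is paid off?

40 payments

Monthly rate r = 22.6%/12 = 1.88333% = 0.0188333.
Recurrence: B ← B·(1+r) − $20.00.
Month 1: interest $10.36; balance after payment $540.36.
Month 2: interest $10.18; balance after payment $530.54.
Closed form: n = −ln(1 − rB₀/P)/ln(1+r) = −ln(0.48208)/ln(1.01883) ≈ 39.106, so the balance reaches zero during payment 40.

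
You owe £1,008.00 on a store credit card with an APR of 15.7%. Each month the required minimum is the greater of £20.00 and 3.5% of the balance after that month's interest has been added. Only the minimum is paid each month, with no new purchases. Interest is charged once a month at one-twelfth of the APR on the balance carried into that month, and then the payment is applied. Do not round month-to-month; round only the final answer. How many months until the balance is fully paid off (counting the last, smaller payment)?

62 months

Monthly rate r = 15.7%/12 = 1.30833% = 0.0130833.
While 3.5% of the post-interest balance exceeds £20.00, each month B ← (B·(1+r))·(1 − 0.035), i.e. B shrinks by the factor (1+r)·0.965 = 0.97763.
This holds for months 1–26. Entering month 27 the balance is £559.69; 3.5% of the post-interest balance is now below £20.00, so the flat £20.00 minimum applies from here.
From month 27 a fixed £20.00 at rate r clears £559.69 in 36 more payments. Total: 26 + 36 = 62 months.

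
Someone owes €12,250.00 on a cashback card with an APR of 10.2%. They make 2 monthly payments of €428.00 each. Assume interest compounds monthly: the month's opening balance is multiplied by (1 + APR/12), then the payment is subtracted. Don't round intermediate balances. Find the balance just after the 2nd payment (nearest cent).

Monthly rate r = 10.2%/12 = 0.85% = 0.0085.
Each month: B ← B·(1+r) − €428.00.
Month 1: interest €104.12; balance after payment €11,926.12.
Month 2: interest €101.37; balance after payment €11,599.50.

€11,599.50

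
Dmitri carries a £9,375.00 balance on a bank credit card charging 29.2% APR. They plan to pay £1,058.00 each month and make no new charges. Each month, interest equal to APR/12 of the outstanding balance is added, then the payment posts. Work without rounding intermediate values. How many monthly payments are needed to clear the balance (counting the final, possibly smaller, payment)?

11 months

Monthly rate r = 29.2%/12 = 2.43333% = 0.0243333.
Recurrence: B ← B·(1+r) − £1,058.00.
Month 1: interest £228.12; balance after payment £8,545.12.
Month 2: interest £207.93; balance after payment £7,695.06.
Closed form: n = −ln(1 − rB₀/P)/ln(1+r) = −ln(0.78438)/ln(1.02433) ≈ 10.102, so the balance reaches zero during payment 11.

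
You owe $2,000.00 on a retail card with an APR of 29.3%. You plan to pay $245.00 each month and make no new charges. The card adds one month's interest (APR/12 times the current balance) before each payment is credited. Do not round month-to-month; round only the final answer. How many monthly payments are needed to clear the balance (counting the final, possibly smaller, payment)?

Monthly rate r = 29.3%/12 = 2.44167% = 0.0244167.
Recurrence: B ← B·(1+r) − $245.00.
Month 1: interest $48.83; balance after payment $1,803.83.
Month 2: interest $44.04; balance after payment $1,602.88.
Closed form: n = −ln(1 − rB₀/P)/ln(1+r) = −ln(0.80068)/ln(1.02442) ≈ 9.215, so the balance reaches zero during payment 10.

10 months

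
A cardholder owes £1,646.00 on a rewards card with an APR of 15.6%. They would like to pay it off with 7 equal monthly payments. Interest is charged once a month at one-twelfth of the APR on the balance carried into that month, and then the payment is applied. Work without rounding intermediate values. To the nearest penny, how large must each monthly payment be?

Monthly rate r = 15.6%/12 = 1.3% = 0.013.
Level-payment amortization: P = B₀·r / (1 − (1+r)^(−n)) = 1646.00·0.013 / (1 − 1.013^(−7)).
Denominator 1 − (1+r)^(−7) = 0.0864467174.
P = 21.398 / 0.0864467174 ≈ 247.53.

£247.53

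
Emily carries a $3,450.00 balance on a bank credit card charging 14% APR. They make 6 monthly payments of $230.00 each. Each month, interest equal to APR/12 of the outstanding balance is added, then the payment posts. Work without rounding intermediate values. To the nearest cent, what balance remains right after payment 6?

$2,277.77

Monthly rate r = 14%/12 = 1.16667% = 0.0116667.
Each month: B ← B·(1+r) − $230.00.
Month 1: interest $40.25; balance after payment $3,260.25.
Month 2: interest $38.04; balance after payment $3,068.29.
Month 3: interest $35.80; balance after payment $2,874.08.
Month 4: interest $33.53; balance after payment $2,677.61.
Month 5: interest $31.24; balance after payment $2,478.85.
Month 6: interest $28.92; balance after payment $2,277.77.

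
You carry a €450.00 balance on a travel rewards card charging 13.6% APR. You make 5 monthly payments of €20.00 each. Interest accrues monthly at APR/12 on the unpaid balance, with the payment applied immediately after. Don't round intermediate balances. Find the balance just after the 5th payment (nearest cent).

Monthly rate r = 13.6%/12 = 1.13333% = 0.0113333.
Each month: B ← B·(1+r) − €20.00.
Month 1: interest €5.10; balance after payment €435.10.
Month 2: interest €4.93; balance after payment €420.03.
Month 3: interest €4.76; balance after payment €404.79.
Month 4: interest €4.59; balance after payment €389.38.
Month 5: interest €4.41; balance after payment €373.79.

€373.79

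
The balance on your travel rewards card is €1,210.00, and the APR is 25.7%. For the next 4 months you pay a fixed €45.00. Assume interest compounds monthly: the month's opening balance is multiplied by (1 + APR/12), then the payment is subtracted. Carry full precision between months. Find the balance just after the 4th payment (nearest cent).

€1,131.17

Monthly rate r = 25.7%/12 = 2.14167% = 0.0214167.
Each month: B ← B·(1+r) − €45.00.
Month 1: interest €25.91; balance after payment €1,190.91.
Month 2: interest €25.51; balance after payment €1,171.42.
Month 3: interest €25.09; balance after payment €1,151.51.
Month 4: interest €24.66; balance after payment €1,131.17.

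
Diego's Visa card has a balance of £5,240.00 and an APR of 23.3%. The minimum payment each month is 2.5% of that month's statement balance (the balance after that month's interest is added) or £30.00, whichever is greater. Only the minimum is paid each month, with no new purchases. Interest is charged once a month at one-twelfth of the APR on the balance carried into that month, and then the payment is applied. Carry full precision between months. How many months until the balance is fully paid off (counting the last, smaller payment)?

320 months

Monthly rate r = 23.3%/12 = 1.94167% = 0.0194167.
While 2.5% of the post-interest balance exceeds £30.00, each month B ← (B·(1+r))·(1 − 0.025), i.e. B shrinks by the factor (1+r)·0.975 = 0.99393.
This holds for months 1–246. Entering month 247 the balance is £1,172.17; 2.5% of the post-interest balance is now below £30.00, so the flat £30.00 minimum applies from here.
From month 247 a fixed £30.00 at rate r clears £1,172.17 in 74 more payments. Total: 246 + 74 = 320 months.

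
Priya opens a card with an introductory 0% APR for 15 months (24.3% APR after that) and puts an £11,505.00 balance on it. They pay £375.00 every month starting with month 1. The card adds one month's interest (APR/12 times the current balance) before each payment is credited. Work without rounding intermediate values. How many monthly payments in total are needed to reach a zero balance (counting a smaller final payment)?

35 payments

Promo months 1–15 at r₀ = 0%/12 = 0; months 16+ at r₁ = 24.3%/12 = 0.02025.
After month 15 (no interest yet): B = £11,505.00 − 15·£375.00 = £5,880.00.
Then at r₁ with £375.00/mo: n₂ = −ln(1 − r₁·B/P)/ln(1+r₁) ≈ 19.06 → 20 more payments.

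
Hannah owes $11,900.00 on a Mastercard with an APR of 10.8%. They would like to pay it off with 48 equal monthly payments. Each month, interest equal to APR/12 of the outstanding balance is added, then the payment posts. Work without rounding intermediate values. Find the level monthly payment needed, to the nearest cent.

$306.41

Monthly rate r = 10.8%/12 = 0.9% = 0.009.
Level-payment amortization: P = B₀·r / (1 − (1+r)^(−n)) = 11900.00·0.009 / (1 − 1.009^(−48)).
Denominator 1 − (1+r)^(−48) = 0.349534869.
P = 107.1 / 0.349534869 ≈ 306.41.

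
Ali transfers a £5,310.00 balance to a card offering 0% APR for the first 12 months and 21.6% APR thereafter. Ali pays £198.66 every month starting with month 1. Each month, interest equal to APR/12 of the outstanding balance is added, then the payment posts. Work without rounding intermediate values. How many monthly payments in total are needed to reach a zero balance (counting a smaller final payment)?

30 months

Promo months 1–12 at r₀ = 0%/12 = 0; months 13+ at r₁ = 21.6%/12 = 0.018.
After month 12 (no interest yet): B = £5,310.00 − 12·£198.66 = £2,926.08.
Then at r₁ with £198.66/mo: n₂ = −ln(1 − r₁·B/P)/ln(1+r₁) ≈ 17.27 → 18 more payments.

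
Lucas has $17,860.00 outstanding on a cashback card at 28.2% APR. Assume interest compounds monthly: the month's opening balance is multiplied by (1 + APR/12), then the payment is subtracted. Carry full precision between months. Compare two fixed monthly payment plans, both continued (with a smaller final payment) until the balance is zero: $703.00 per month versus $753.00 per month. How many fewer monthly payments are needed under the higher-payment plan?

4 fewer payments

Monthly rate r = 28.2%/12 = 2.35% = 0.0235.
At $703.00/mo: n = ⌈−ln(1 − rB₀/P)/ln(1+r)⌉ = 40 payments (last $91.38); total interest = total paid − $17,860.00 = $9,648.38.
At $753.00/mo: 36 payments (last $67.75); total interest $8,562.75.
Payments saved = 40 − 36 = 4.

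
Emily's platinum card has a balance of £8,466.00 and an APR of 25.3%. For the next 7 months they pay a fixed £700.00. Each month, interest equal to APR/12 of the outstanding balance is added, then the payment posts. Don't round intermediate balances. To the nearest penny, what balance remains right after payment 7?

£4,576.26

Monthly rate r = 25.3%/12 = 2.10833% = 0.0210833.
Each month: B ← B·(1+r) − £700.00.
Month 1: interest £178.49; balance after payment £7,944.49.
Month 2: interest £167.50; balance after payment £7,411.99.
Month 3: interest £156.27; balance after payment £6,868.26.
Month 4: interest £144.81; balance after payment £6,313.06.
Month 5: interest £133.10; balance after payment £5,746.16.
Month 6: interest £121.15; balance after payment £5,167.31.
Month 7: interest £108.94; balance after payment £4,576.26.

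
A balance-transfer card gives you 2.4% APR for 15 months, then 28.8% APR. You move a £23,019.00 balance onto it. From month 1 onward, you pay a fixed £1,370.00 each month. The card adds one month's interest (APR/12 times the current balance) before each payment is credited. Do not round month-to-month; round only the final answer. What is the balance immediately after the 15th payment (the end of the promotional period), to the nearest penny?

£2,879.11

Promo months 1–15 at r₀ = 2.4%/12 = 0.002; months 16+ at r₁ = 28.8%/12 = 0.024.
After month 15: iterate B ← B·(1+r₀) − £1,370.00 for 15 months → £2,879.11.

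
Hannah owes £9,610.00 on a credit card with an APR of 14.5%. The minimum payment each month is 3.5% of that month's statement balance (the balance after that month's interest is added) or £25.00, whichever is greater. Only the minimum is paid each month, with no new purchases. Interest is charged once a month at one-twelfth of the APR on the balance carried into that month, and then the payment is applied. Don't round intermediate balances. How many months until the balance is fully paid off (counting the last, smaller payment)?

Monthly rate r = 14.5%/12 = 1.20833% = 0.0120833.
While 3.5% of the post-interest balance exceeds £25.00, each month B ← (B·(1+r))·(1 − 0.035), i.e. B shrinks by the factor (1+r)·0.965 = 0.97666.
This holds for months 1–111. Entering month 112 the balance is £698.65; 3.5% of the post-interest balance is now below £25.00, so the flat £25.00 minimum applies from here.
From month 112 a fixed £25.00 at rate r clears £698.65 in 35 more payments. Total: 111 + 35 = 146 months.

146 months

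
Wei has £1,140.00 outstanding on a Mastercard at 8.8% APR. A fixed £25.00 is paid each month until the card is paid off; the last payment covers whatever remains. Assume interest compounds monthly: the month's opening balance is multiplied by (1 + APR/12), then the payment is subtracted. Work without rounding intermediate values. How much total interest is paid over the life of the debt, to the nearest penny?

Monthly rate r = 8.8%/12 = 0.733333% = 0.00733333.
Payoff takes n = ⌈−ln(1 − rB₀/P)/ln(1+r)⌉ = ⌈55.712⌉ = 56 payments; the last is £17.83.
Total paid = 55·£25.00 + £17.83 = £1,392.83.
Total interest = total paid − principal = £1,392.83 − £1,140.00 = £252.83.

£252.83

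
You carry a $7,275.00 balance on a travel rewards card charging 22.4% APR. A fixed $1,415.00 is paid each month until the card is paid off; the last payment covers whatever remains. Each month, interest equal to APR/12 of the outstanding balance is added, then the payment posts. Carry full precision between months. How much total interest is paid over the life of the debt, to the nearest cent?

$447.58

Monthly rate r = 22.4%/12 = 1.86667% = 0.0186667.
Payoff takes n = ⌈−ln(1 − rB₀/P)/ln(1+r)⌉ = ⌈5.455⌉ = 6 payments; the last is $647.58.
Total paid = 5·$1,415.00 + $647.58 = $7,722.58.
Total interest = total paid − principal = $7,722.58 − $7,275.00 = $447.58.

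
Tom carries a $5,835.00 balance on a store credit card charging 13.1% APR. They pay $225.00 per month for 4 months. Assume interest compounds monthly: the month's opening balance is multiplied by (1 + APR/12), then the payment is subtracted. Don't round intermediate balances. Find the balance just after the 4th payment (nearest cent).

Monthly rate r = 13.1%/12 = 1.09167% = 0.0109167.
Each month: B ← B·(1+r) − $225.00.
Month 1: interest $63.70; balance after payment $5,673.70.
Month 2: interest $61.94; balance after payment $5,510.64.
Month 3: interest $60.16; balance after payment $5,345.79.
Month 4: interest $58.36; balance after payment $5,179.15.

$5,179.15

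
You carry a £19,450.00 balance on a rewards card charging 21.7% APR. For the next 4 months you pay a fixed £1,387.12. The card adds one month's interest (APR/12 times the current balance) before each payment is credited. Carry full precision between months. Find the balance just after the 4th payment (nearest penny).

£15,194.70

Monthly rate r = 21.7%/12 = 1.80833% = 0.0180833.
Each month: B ← B·(1+r) − £1,387.12.
Month 1: interest £351.72; balance after payment £18,414.60.
Month 2: interest £333.00; balance after payment £17,360.48.
Month 3: interest £313.94; balance after payment £16,287.29.
Month 4: interest £294.53; balance after payment £15,194.70.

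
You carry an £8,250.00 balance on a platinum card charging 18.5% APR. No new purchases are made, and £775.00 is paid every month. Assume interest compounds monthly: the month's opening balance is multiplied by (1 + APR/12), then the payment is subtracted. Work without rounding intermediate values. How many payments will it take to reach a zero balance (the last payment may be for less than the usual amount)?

12 months

Monthly rate r = 18.5%/12 = 1.54167% = 0.0154167.
Recurrence: B ← B·(1+r) − £775.00.
Month 1: interest £127.19; balance after payment £7,602.19.
Month 2: interest £117.20; balance after payment £6,944.39.
Closed form: n = −ln(1 − rB₀/P)/ln(1+r) = −ln(0.83589)/ln(1.01542) ≈ 11.717, so the balance reaches zero during payment 12.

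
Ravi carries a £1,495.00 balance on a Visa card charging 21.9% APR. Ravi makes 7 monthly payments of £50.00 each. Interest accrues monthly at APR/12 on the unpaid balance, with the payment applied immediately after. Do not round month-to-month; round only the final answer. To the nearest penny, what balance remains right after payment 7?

Monthly rate r = 21.9%/12 = 1.825% = 0.01825.
Each month: B ← B·(1+r) − £50.00.
Month 1: interest £27.28; balance after payment £1,472.28.
Month 2: interest £26.87; balance after payment £1,449.15.
Month 3: interest £26.45; balance after payment £1,425.60.
Month 4: interest £26.02; balance after payment £1,401.62.
Month 5: interest £25.58; balance after payment £1,377.20.
Month 6: interest £25.13; balance after payment £1,352.33.
Month 7: interest £24.68; balance after payment £1,327.01.

£1,327.01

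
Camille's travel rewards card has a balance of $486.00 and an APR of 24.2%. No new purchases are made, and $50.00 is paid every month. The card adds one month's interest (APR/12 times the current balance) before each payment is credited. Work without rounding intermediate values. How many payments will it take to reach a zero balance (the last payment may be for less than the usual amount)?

Monthly rate r = 24.2%/12 = 2.01667% = 0.0201667.
Recurrence: B ← B·(1+r) − $50.00.
Month 1: interest $9.80; balance after payment $445.80.
Month 2: interest $8.99; balance after payment $404.79.
Closed form: n = −ln(1 − rB₀/P)/ln(1+r) = −ln(0.80398)/ln(1.02017) ≈ 10.928, so the balance reaches zero during payment 11.

11 payments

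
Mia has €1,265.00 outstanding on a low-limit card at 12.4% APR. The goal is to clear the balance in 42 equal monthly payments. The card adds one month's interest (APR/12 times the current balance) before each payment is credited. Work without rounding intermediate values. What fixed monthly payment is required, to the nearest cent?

€37.28

Monthly rate r = 12.4%/12 = 1.03333% = 0.0103333.
Level-payment amortization: P = B₀·r / (1 − (1+r)^(−n)) = 1265.00·0.0103333 / (1 − 1.01033^(−42)).
Denominator 1 − (1+r)^(−42) = 0.350643233.
P = 13.0717 / 0.350643233 ≈ 37.28.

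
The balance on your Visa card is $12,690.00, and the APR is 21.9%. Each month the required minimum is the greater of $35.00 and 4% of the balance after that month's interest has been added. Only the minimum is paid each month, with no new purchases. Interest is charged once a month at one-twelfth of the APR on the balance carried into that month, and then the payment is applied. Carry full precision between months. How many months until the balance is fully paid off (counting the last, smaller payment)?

152 months

Monthly rate r = 21.9%/12 = 1.825% = 0.01825.
While 4% of the post-interest balance exceeds $35.00, each month B ← (B·(1+r))·(1 − 0.04), i.e. B shrinks by the factor (1+r)·0.96 = 0.97752.
This holds for months 1–119. Entering month 120 the balance is $848.04; 4% of the post-interest balance is now below $35.00, so the flat $35.00 minimum applies from here.
From month 120 a fixed $35.00 at rate r clears $848.04 in 33 more payments. Total: 119 + 33 = 152 months.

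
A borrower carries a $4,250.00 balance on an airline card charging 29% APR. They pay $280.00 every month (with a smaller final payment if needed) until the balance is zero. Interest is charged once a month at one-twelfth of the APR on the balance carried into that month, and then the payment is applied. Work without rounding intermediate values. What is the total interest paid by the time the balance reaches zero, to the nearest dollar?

$1,109

Monthly rate r = 29%/12 = 2.41667% = 0.0241667.
Payoff takes n = ⌈−ln(1 − rB₀/P)/ln(1+r)⌉ = ⌈19.138⌉ = 20 payments; the last is $38.94.
Total paid = 19·$280.00 + $38.94 = $5,358.94.
Total interest = total paid − principal = $5,358.94 − $4,250.00 = $1,108.94.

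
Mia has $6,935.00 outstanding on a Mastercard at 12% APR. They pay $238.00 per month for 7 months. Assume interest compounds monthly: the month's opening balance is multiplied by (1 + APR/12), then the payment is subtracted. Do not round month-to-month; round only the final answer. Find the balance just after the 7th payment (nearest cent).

$5,718.44

Monthly rate r = 12%/12 = 1% = 0.01.
Each month: B ← B·(1+r) − $238.00.
Month 1: interest $69.35; balance after payment $6,766.35.
Month 2: interest $67.66; balance after payment $6,596.01.
Month 3: interest $65.96; balance after payment $6,423.97.
Month 4: interest $64.24; balance after payment $6,250.21.
Month 5: interest $62.50; balance after payment $6,074.72.
Month 6: interest $60.75; balance after payment $5,897.46.
Month 7: interest $58.97; balance after payment $5,718.44.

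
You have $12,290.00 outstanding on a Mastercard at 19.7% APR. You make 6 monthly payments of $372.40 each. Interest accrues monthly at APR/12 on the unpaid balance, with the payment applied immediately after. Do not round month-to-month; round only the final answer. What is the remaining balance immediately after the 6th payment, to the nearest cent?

Monthly rate r = 19.7%/12 = 1.64167% = 0.0164167.
Each month: B ← B·(1+r) − $372.40.
Month 1: interest $201.76; balance after payment $12,119.36.
Month 2: interest $198.96; balance after payment $11,945.92.
Month 3: interest $196.11; balance after payment $11,769.63.
Month 4: interest $193.22; balance after payment $11,590.45.
Month 5: interest $190.28; balance after payment $11,408.33.
Month 6: interest $187.29; balance after payment $11,223.21.

$11,223.21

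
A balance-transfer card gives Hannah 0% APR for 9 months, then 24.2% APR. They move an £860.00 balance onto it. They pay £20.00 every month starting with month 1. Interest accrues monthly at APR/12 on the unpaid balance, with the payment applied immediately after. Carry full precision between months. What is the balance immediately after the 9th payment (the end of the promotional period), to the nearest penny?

£680.00

Promo months 1–9 at r₀ = 0%/12 = 0; months 10+ at r₁ = 24.2%/12 = 0.0201667.
After month 9 (no interest yet): B = £860.00 − 9·£20.00 = £680.00.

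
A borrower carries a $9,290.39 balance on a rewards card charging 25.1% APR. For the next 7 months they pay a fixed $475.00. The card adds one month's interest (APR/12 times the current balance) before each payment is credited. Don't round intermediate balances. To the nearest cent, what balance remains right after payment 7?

$7,197.98

Monthly rate r = 25.1%/12 = 2.09167% = 0.0209167.
Each month: B ← B·(1+r) − $475.00.
Month 1: interest $194.32; balance after payment $9,009.71.
Month 2: interest $188.45; balance after payment $8,723.17.
Month 3: interest $182.46; balance after payment $8,430.63.
Month 4: interest $176.34; balance after payment $8,131.97.
Month 5: interest $170.09; balance after payment $7,827.06.
Month 6: interest $163.72; balance after payment $7,515.78.
Month 7: interest $157.21; balance after payment $7,197.98.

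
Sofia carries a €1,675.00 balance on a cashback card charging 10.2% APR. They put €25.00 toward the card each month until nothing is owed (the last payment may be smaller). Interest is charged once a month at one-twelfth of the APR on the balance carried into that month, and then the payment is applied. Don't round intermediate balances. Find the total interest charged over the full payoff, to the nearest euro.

€814

Monthly rate r = 10.2%/12 = 0.85% = 0.0085.
Payoff takes n = ⌈−ln(1 − rB₀/P)/ln(1+r)⌉ = ⌈99.575⌉ = 100 payments; the last is €14.39.
Total paid = 99·€25.00 + €14.39 = €2,489.39.
Total interest = total paid − principal = €2,489.39 − €1,675.00 = €814.39.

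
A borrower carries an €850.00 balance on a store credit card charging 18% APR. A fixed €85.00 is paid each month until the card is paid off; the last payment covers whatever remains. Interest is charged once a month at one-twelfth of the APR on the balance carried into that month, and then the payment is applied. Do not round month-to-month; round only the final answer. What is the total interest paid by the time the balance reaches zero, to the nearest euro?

€78

Monthly rate r = 18%/12 = 1.5% = 0.015.
Payoff takes n = ⌈−ln(1 − rB₀/P)/ln(1+r)⌉ = ⌈10.916⌉ = 11 payments; the last is €77.88.
Total paid = 10·€85.00 + €77.88 = €927.88.
Total interest = total paid − principal = €927.88 − €850.00 = €77.88.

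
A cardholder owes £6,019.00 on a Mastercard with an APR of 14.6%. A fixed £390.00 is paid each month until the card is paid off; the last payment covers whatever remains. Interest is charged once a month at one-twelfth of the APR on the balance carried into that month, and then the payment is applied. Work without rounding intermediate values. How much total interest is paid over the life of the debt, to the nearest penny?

£688.43

Monthly rate r = 14.6%/12 = 1.21667% = 0.0121667.
Payoff takes n = ⌈−ln(1 − rB₀/P)/ln(1+r)⌉ = ⌈17.198⌉ = 18 payments; the last is £77.43.
Total paid = 17·£390.00 + £77.43 = £6,707.43.
Total interest = total paid − principal = £6,707.43 − £6,019.00 = £688.43.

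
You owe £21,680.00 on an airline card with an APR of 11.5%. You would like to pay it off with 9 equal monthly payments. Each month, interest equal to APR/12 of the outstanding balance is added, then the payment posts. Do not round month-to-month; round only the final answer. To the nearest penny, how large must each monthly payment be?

Monthly rate r = 11.5%/12 = 0.958333% = 0.00958333.
Level-payment amortization: P = B₀·r / (1 − (1+r)^(−n)) = 21680.00·0.00958333 / (1 − 1.00958^(−9)).
Denominator 1 − (1+r)^(−9) = 0.0822583365.
P = 207.767 / 0.0822583365 ≈ 2525.78.

£2,525.78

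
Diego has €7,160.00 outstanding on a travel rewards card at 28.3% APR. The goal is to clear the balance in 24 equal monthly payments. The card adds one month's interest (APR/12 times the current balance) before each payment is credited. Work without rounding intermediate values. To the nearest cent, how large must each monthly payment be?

€394.10

Monthly rate r = 28.3%/12 = 2.35833% = 0.0235833.
Level-payment amortization: P = B₀·r / (1 − (1+r)^(−n)) = 7160.00·0.0235833 / (1 − 1.02358^(−24)).
Denominator 1 − (1+r)^(−24) = 0.428464698.
P = 168.857 / 0.428464698 ≈ 394.10.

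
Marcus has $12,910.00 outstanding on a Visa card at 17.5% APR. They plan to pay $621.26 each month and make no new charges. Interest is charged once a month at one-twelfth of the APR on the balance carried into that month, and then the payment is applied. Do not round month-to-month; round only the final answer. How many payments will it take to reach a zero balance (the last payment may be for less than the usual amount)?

25 months

Monthly rate r = 17.5%/12 = 1.45833% = 0.0145833.
Recurrence: B ← B·(1+r) − $621.26.
Month 1: interest $188.27; balance after payment $12,477.01.
Month 2: interest $181.96; balance after payment $12,037.71.
Closed form: n = −ln(1 − rB₀/P)/ln(1+r) = −ln(0.69695)/ln(1.01458) ≈ 24.937, so the balance reaches zero during payment 25.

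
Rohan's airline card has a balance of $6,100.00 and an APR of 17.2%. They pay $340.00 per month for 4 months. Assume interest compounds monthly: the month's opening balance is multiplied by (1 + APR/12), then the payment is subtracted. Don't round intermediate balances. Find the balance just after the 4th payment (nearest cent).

$5,067.80

Monthly rate r = 17.2%/12 = 1.43333% = 0.0143333.
Each month: B ← B·(1+r) − $340.00.
Month 1: interest $87.43; balance after payment $5,847.43.
Month 2: interest $83.81; balance after payment $5,591.25.
Month 3: interest $80.14; balance after payment $5,331.39.
Month 4: interest $76.42; balance after payment $5,067.80.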